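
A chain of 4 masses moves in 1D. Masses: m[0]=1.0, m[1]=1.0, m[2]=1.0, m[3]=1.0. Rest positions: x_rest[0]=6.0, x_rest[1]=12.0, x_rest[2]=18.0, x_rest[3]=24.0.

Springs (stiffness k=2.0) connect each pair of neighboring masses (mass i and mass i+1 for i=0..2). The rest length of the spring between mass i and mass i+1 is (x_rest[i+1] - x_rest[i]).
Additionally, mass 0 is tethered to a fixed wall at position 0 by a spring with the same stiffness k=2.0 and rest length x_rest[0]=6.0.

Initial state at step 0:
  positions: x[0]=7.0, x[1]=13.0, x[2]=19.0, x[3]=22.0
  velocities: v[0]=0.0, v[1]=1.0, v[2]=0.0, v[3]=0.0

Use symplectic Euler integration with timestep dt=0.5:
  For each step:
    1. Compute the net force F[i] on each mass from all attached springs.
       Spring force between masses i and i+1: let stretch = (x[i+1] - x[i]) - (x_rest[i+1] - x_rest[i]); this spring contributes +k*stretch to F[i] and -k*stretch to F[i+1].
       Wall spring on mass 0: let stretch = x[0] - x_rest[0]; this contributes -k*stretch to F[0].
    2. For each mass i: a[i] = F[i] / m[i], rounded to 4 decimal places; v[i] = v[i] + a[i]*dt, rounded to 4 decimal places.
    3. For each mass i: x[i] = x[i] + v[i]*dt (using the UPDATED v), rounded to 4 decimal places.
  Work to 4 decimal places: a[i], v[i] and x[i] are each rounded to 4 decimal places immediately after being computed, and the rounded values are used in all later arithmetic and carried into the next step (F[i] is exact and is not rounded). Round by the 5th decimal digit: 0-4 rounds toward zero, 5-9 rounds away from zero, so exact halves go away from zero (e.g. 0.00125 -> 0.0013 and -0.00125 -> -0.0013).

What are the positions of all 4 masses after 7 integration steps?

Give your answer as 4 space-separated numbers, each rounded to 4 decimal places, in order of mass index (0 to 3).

Answer: 7.3907 12.8360 18.1954 24.1563

Derivation:
Step 0: x=[7.0000 13.0000 19.0000 22.0000] v=[0.0000 1.0000 0.0000 0.0000]
Step 1: x=[6.5000 13.5000 17.5000 23.5000] v=[-1.0000 1.0000 -3.0000 3.0000]
Step 2: x=[6.2500 12.5000 17.0000 25.0000] v=[-0.5000 -2.0000 -1.0000 3.0000]
Step 3: x=[6.0000 10.6250 18.2500 25.5000] v=[-0.5000 -3.7500 2.5000 1.0000]
Step 4: x=[5.0625 10.2500 19.3125 25.3750] v=[-1.8750 -0.7500 2.1250 -0.2500]
Step 5: x=[4.1875 11.8125 18.8750 25.2188] v=[-1.7500 3.1250 -0.8750 -0.3125]
Step 6: x=[5.0313 13.0938 18.0782 24.8907] v=[1.6875 2.5625 -1.5937 -0.6563]
Step 7: x=[7.3907 12.8360 18.1954 24.1563] v=[4.7187 -0.5156 0.2344 -1.4688]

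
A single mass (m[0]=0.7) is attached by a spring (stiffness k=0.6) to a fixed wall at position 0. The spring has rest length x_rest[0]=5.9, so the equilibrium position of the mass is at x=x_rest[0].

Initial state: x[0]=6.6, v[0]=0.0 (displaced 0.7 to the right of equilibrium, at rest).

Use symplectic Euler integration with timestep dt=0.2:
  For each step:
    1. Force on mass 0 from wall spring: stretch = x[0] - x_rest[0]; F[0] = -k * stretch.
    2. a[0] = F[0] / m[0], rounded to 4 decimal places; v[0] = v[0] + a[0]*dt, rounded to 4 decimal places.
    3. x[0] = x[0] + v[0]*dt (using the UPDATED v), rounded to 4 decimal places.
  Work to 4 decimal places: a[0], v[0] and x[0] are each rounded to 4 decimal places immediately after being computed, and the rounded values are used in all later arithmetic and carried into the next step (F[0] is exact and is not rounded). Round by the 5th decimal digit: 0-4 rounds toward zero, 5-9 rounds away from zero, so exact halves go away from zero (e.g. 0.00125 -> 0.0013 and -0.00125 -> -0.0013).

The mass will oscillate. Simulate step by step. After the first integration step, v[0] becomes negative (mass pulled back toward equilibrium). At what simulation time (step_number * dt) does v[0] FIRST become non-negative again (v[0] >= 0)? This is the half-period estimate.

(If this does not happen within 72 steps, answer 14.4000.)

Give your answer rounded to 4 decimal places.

Step 0: x=[6.6000] v=[0.0000]
Step 1: x=[6.5760] v=[-0.1200]
Step 2: x=[6.5288] v=[-0.2359]
Step 3: x=[6.4601] v=[-0.3437]
Step 4: x=[6.3722] v=[-0.4397]
Step 5: x=[6.2681] v=[-0.5206]
Step 6: x=[6.1514] v=[-0.5837]
Step 7: x=[6.0260] v=[-0.6268]
Step 8: x=[5.8963] v=[-0.6484]
Step 9: x=[5.7667] v=[-0.6478]
Step 10: x=[5.6417] v=[-0.6249]
Step 11: x=[5.5256] v=[-0.5806]
Step 12: x=[5.4223] v=[-0.5164]
Step 13: x=[5.3354] v=[-0.4345]
Step 14: x=[5.2679] v=[-0.3377]
Step 15: x=[5.2220] v=[-0.2293]
Step 16: x=[5.1994] v=[-0.1131]
Step 17: x=[5.2008] v=[0.0070]
First v>=0 after going negative at step 17, time=3.4000

Answer: 3.4000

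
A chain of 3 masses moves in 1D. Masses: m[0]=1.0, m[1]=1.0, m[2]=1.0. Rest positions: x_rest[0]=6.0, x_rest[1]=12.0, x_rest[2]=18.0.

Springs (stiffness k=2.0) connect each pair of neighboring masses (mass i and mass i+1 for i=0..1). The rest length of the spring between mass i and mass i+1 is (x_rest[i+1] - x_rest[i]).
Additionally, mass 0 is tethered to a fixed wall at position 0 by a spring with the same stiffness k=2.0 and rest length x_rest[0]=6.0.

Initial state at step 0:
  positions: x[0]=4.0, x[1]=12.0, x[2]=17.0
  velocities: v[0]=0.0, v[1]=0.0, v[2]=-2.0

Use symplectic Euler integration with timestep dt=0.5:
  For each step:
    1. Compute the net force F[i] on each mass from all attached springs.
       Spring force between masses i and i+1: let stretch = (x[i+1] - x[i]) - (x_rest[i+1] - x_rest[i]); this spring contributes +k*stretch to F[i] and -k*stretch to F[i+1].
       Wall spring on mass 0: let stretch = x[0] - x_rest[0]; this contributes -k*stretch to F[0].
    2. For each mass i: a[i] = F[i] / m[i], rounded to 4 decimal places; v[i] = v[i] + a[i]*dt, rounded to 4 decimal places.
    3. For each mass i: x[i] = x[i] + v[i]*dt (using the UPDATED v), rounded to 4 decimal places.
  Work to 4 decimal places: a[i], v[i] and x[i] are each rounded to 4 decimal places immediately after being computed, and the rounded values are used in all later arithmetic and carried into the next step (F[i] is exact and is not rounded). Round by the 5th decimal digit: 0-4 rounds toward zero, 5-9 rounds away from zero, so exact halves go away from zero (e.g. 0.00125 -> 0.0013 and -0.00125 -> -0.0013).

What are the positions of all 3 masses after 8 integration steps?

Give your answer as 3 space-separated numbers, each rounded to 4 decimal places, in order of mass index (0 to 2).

Answer: 5.7812 12.8556 17.2774

Derivation:
Step 0: x=[4.0000 12.0000 17.0000] v=[0.0000 0.0000 -2.0000]
Step 1: x=[6.0000 10.5000 16.5000] v=[4.0000 -3.0000 -1.0000]
Step 2: x=[7.2500 9.7500 16.0000] v=[2.5000 -1.5000 -1.0000]
Step 3: x=[6.1250 10.8750 15.3750] v=[-2.2500 2.2500 -1.2500]
Step 4: x=[4.3125 11.8750 15.5000] v=[-3.6250 2.0000 0.2500]
Step 5: x=[4.1250 10.9063 16.8125] v=[-0.3750 -1.9375 2.6250]
Step 6: x=[5.2657 9.5000 18.1719] v=[2.2813 -2.8126 2.7188]
Step 7: x=[5.8907 10.3125 18.1954] v=[1.2499 1.6250 0.0469]
Step 8: x=[5.7812 12.8556 17.2774] v=[-0.2190 5.0861 -1.8360]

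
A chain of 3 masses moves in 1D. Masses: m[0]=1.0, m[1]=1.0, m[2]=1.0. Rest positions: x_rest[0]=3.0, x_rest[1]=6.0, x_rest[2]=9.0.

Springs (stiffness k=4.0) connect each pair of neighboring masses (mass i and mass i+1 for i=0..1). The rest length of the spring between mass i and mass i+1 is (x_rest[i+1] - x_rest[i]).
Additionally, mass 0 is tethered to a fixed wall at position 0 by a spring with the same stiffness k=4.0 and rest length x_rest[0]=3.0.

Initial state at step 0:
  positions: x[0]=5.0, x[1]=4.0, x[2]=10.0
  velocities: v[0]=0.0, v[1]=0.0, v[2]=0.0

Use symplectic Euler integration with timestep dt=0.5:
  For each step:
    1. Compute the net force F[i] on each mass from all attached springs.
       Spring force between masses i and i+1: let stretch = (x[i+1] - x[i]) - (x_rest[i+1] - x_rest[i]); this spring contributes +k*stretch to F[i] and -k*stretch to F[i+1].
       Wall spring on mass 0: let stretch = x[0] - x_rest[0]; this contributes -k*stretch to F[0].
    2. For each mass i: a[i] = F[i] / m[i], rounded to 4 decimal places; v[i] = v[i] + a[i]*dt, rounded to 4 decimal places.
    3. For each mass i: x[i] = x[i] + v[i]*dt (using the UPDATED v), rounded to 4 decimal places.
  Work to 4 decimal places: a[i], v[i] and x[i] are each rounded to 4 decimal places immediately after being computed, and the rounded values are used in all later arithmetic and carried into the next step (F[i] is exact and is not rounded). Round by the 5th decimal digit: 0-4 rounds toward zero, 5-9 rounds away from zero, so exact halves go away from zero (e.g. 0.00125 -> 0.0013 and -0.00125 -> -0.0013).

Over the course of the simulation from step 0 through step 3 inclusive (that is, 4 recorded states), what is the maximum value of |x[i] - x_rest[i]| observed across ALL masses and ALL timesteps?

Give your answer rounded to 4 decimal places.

Step 0: x=[5.0000 4.0000 10.0000] v=[0.0000 0.0000 0.0000]
Step 1: x=[-1.0000 11.0000 7.0000] v=[-12.0000 14.0000 -6.0000]
Step 2: x=[6.0000 2.0000 11.0000] v=[14.0000 -18.0000 8.0000]
Step 3: x=[3.0000 6.0000 9.0000] v=[-6.0000 8.0000 -4.0000]
Max displacement = 5.0000

Answer: 5.0000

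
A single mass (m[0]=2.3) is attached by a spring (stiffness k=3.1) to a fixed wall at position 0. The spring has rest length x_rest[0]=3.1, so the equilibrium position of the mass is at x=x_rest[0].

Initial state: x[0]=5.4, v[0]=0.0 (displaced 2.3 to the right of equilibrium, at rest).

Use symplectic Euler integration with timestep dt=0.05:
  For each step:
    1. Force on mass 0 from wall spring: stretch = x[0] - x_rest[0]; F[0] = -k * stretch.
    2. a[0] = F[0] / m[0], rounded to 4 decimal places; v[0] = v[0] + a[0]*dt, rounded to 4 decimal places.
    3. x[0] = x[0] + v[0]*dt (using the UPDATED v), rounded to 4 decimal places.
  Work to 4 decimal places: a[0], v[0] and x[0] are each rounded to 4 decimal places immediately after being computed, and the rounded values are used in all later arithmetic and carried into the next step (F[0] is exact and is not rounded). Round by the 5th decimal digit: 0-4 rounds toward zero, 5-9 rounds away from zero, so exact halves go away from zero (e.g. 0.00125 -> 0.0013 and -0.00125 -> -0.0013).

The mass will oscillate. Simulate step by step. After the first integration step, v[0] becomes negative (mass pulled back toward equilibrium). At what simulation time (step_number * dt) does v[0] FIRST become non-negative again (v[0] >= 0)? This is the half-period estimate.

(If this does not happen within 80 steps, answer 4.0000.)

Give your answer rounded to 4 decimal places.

Step 0: x=[5.4000] v=[0.0000]
Step 1: x=[5.3923] v=[-0.1550]
Step 2: x=[5.3768] v=[-0.3095]
Step 3: x=[5.3537] v=[-0.4629]
Step 4: x=[5.3230] v=[-0.6148]
Step 5: x=[5.2848] v=[-0.7646]
Step 6: x=[5.2392] v=[-0.9118]
Step 7: x=[5.1864] v=[-1.0560]
Step 8: x=[5.1266] v=[-1.1966]
Step 9: x=[5.0599] v=[-1.3332]
Step 10: x=[4.9866] v=[-1.4653]
Step 11: x=[4.9070] v=[-1.5924]
Step 12: x=[4.8213] v=[-1.7142]
Step 13: x=[4.7298] v=[-1.8302]
Step 14: x=[4.6328] v=[-1.9400]
Step 15: x=[4.5306] v=[-2.0433]
Step 16: x=[4.4236] v=[-2.1397]
Step 17: x=[4.3122] v=[-2.2289]
Step 18: x=[4.1967] v=[-2.3106]
Step 19: x=[4.0775] v=[-2.3845]
Step 20: x=[3.9550] v=[-2.4504]
Step 21: x=[3.8296] v=[-2.5080]
Step 22: x=[3.7017] v=[-2.5572]
Step 23: x=[3.5718] v=[-2.5978]
Step 24: x=[3.4403] v=[-2.6296]
Step 25: x=[3.3077] v=[-2.6525]
Step 26: x=[3.1744] v=[-2.6665]
Step 27: x=[3.0408] v=[-2.6715]
Step 28: x=[2.9074] v=[-2.6675]
Step 29: x=[2.7747] v=[-2.6545]
Step 30: x=[2.6431] v=[-2.6326]
Step 31: x=[2.5130] v=[-2.6018]
Step 32: x=[2.3849] v=[-2.5622]
Step 33: x=[2.2592] v=[-2.5140]
Step 34: x=[2.1363] v=[-2.4573]
Step 35: x=[2.0167] v=[-2.3924]
Step 36: x=[1.9007] v=[-2.3194]
Step 37: x=[1.7888] v=[-2.2386]
Step 38: x=[1.6813] v=[-2.1502]
Step 39: x=[1.5786] v=[-2.0546]
Step 40: x=[1.4810] v=[-1.9521]
Step 41: x=[1.3889] v=[-1.8430]
Step 42: x=[1.3025] v=[-1.7277]
Step 43: x=[1.2222] v=[-1.6066]
Step 44: x=[1.1482] v=[-1.4801]
Step 45: x=[1.0808] v=[-1.3486]
Step 46: x=[1.0202] v=[-1.2125]
Step 47: x=[0.9666] v=[-1.0723]
Step 48: x=[0.9202] v=[-0.9285]
Step 49: x=[0.8811] v=[-0.7816]
Step 50: x=[0.8495] v=[-0.6321]
Step 51: x=[0.8255] v=[-0.4804]
Step 52: x=[0.8091] v=[-0.3271]
Step 53: x=[0.8005] v=[-0.1727]
Step 54: x=[0.7996] v=[-0.0177]
Step 55: x=[0.8065] v=[0.1373]
First v>=0 after going negative at step 55, time=2.7500

Answer: 2.7500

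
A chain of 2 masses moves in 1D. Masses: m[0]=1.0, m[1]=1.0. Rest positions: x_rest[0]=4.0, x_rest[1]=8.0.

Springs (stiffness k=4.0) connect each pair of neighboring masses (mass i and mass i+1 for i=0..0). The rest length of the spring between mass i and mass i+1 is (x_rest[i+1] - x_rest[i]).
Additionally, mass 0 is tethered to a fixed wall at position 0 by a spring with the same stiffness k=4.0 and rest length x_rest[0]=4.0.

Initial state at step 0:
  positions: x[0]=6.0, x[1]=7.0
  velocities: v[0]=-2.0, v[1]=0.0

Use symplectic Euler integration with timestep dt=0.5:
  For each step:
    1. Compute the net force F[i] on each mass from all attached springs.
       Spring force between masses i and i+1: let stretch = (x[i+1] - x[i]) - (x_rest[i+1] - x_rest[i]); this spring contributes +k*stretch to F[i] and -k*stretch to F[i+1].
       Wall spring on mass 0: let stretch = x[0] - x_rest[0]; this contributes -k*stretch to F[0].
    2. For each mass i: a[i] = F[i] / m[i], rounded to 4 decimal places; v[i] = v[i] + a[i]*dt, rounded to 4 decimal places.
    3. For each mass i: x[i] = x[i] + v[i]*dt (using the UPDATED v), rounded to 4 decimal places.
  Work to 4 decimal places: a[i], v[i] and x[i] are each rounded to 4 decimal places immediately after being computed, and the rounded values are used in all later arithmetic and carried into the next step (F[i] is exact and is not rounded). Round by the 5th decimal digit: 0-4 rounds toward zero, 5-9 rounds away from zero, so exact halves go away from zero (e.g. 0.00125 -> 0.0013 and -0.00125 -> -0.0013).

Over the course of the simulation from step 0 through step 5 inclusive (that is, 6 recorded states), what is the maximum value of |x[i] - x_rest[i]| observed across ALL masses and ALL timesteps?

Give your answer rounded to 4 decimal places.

Step 0: x=[6.0000 7.0000] v=[-2.0000 0.0000]
Step 1: x=[0.0000 10.0000] v=[-12.0000 6.0000]
Step 2: x=[4.0000 7.0000] v=[8.0000 -6.0000]
Step 3: x=[7.0000 5.0000] v=[6.0000 -4.0000]
Step 4: x=[1.0000 9.0000] v=[-12.0000 8.0000]
Step 5: x=[2.0000 9.0000] v=[2.0000 0.0000]
Max displacement = 4.0000

Answer: 4.0000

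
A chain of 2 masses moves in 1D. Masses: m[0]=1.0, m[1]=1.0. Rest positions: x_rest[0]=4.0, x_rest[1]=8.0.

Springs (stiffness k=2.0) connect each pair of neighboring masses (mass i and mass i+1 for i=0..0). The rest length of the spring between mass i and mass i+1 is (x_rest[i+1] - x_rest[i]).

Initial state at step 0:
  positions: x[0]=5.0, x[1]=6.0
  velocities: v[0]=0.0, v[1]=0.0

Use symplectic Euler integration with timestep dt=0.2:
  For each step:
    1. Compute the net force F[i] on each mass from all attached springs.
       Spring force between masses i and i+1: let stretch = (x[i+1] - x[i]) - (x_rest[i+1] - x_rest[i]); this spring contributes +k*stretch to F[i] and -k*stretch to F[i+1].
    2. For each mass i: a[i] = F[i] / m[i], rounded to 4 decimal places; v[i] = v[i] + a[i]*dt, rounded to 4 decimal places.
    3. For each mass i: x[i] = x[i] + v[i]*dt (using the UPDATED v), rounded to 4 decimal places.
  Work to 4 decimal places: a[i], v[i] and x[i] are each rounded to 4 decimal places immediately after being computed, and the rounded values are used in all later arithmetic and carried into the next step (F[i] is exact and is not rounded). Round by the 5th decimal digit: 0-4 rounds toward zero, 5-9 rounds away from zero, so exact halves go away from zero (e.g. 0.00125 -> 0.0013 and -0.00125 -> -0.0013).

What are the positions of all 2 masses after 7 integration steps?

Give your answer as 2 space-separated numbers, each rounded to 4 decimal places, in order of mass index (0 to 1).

Step 0: x=[5.0000 6.0000] v=[0.0000 0.0000]
Step 1: x=[4.7600 6.2400] v=[-1.2000 1.2000]
Step 2: x=[4.3184 6.6816] v=[-2.2080 2.2080]
Step 3: x=[3.7459 7.2541] v=[-2.8627 2.8627]
Step 4: x=[3.1340 7.8660] v=[-3.0594 3.0594]
Step 5: x=[2.5807 8.4193] v=[-2.7666 2.7666]
Step 6: x=[2.1745 8.8255] v=[-2.0312 2.0312]
Step 7: x=[1.9803 9.0197] v=[-0.9708 0.9708]

Answer: 1.9803 9.0197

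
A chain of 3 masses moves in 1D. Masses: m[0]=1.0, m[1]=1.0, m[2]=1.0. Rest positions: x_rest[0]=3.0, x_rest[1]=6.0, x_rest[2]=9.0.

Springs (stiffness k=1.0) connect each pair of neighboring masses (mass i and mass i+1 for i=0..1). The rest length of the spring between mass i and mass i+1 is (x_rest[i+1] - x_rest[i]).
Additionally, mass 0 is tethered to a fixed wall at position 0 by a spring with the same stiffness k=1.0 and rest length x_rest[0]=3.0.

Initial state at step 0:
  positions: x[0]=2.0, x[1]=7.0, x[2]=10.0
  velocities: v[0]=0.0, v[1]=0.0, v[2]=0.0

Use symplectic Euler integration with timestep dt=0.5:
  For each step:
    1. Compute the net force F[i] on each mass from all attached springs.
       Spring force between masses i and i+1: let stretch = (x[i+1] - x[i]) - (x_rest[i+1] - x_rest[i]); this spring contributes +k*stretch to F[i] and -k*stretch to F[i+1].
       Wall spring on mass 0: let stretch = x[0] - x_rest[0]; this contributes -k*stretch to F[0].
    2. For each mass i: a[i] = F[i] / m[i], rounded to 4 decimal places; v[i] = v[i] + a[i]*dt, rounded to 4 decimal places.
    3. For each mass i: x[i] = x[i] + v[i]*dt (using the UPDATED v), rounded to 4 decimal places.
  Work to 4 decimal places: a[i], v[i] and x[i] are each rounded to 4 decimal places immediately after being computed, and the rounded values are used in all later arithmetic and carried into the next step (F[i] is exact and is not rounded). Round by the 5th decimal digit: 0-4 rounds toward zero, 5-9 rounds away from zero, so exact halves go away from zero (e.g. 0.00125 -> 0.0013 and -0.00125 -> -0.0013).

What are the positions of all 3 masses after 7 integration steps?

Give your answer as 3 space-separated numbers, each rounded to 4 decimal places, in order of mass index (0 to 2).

Step 0: x=[2.0000 7.0000 10.0000] v=[0.0000 0.0000 0.0000]
Step 1: x=[2.7500 6.5000 10.0000] v=[1.5000 -1.0000 0.0000]
Step 2: x=[3.7500 5.9375 9.8750] v=[2.0000 -1.1250 -0.2500]
Step 3: x=[4.3594 5.8125 9.5156] v=[1.2188 -0.2500 -0.7188]
Step 4: x=[4.2422 6.2500 8.9804] v=[-0.2344 0.8750 -1.0704]
Step 5: x=[3.5664 6.8682 8.5126] v=[-1.3516 1.2363 -0.9356]
Step 6: x=[2.8245 7.0720 8.3837] v=[-1.4839 0.4076 -0.2578]
Step 7: x=[2.4383 6.5419 8.6769] v=[-0.7724 -1.0603 0.5864]

Answer: 2.4383 6.5419 8.6769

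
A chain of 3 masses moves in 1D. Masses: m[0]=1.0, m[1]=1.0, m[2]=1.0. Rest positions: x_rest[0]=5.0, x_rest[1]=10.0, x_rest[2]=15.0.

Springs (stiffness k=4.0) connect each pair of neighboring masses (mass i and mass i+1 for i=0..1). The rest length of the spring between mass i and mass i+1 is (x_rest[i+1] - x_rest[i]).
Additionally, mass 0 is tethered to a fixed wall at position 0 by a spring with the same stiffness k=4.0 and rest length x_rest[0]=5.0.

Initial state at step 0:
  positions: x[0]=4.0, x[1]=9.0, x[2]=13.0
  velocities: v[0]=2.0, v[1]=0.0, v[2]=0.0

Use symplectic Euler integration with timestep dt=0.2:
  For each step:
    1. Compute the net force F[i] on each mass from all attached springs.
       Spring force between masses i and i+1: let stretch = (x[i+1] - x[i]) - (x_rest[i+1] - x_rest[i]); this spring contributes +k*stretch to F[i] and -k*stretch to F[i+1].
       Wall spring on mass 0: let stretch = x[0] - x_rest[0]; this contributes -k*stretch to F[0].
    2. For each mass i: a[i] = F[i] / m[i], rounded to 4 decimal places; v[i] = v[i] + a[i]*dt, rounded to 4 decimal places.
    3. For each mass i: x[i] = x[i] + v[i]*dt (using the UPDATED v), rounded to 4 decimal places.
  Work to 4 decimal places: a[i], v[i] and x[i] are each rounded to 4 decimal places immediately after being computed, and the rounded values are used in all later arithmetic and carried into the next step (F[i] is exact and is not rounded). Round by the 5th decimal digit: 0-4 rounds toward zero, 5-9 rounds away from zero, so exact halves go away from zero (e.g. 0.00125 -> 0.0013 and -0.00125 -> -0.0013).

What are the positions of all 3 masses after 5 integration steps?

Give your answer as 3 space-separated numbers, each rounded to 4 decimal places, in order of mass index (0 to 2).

Answer: 5.0183 9.5176 14.3449

Derivation:
Step 0: x=[4.0000 9.0000 13.0000] v=[2.0000 0.0000 0.0000]
Step 1: x=[4.5600 8.8400 13.1600] v=[2.8000 -0.8000 0.8000]
Step 2: x=[5.0752 8.6864 13.4288] v=[2.5760 -0.7680 1.3440]
Step 3: x=[5.3562 8.7138 13.7388] v=[1.4048 0.1370 1.5501]
Step 4: x=[5.3174 9.0080 14.0448] v=[-0.1941 1.4709 1.5301]
Step 5: x=[5.0183 9.5176 14.3449] v=[-1.4955 2.5479 1.5007]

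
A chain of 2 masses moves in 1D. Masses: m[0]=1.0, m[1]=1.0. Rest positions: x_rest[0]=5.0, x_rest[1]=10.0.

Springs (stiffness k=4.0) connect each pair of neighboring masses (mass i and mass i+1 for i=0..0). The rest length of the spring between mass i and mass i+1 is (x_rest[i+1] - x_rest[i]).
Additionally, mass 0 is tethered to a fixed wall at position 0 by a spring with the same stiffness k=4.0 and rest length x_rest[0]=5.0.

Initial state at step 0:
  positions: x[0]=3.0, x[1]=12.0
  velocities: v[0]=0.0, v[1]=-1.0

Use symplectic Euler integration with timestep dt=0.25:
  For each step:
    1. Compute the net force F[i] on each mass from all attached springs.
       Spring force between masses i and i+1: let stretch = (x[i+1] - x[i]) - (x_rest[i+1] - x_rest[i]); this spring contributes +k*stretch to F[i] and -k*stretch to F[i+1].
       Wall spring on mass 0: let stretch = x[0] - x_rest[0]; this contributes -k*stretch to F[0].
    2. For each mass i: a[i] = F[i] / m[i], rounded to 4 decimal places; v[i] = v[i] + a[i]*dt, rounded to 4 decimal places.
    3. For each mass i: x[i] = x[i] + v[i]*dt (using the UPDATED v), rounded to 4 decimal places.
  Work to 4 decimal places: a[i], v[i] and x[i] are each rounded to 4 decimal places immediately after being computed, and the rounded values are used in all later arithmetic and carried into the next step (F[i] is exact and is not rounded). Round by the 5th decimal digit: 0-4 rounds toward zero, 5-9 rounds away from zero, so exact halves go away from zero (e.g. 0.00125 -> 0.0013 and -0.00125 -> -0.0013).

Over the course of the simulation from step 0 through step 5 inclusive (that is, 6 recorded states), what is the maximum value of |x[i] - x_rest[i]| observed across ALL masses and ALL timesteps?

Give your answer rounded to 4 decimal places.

Step 0: x=[3.0000 12.0000] v=[0.0000 -1.0000]
Step 1: x=[4.5000 10.7500] v=[6.0000 -5.0000]
Step 2: x=[6.4375 9.1875] v=[7.7500 -6.2500]
Step 3: x=[7.4531 8.1875] v=[4.0625 -4.0000]
Step 4: x=[6.7891 8.2539] v=[-2.6562 0.2656]
Step 5: x=[4.7940 9.2041] v=[-7.9805 3.8008]
Max displacement = 2.4531

Answer: 2.4531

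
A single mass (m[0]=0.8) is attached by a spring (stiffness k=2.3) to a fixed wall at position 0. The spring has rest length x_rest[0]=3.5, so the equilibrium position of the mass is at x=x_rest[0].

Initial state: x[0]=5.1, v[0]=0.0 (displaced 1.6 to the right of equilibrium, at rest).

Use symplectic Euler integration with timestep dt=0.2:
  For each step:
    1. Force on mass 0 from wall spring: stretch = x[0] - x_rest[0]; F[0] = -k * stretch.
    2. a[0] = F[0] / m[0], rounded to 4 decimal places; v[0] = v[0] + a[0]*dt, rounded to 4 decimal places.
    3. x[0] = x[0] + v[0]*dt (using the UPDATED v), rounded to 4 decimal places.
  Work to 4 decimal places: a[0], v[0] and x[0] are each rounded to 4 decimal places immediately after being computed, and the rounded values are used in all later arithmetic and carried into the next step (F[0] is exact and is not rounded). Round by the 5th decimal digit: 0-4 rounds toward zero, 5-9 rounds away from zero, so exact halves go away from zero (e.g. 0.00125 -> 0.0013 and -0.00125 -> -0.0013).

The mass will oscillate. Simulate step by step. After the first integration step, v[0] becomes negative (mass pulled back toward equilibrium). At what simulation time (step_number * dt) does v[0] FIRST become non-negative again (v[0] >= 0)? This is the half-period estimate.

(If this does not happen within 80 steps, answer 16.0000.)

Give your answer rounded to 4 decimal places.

Answer: 2.0000

Derivation:
Step 0: x=[5.1000] v=[0.0000]
Step 1: x=[4.9160] v=[-0.9200]
Step 2: x=[4.5692] v=[-1.7342]
Step 3: x=[4.0994] v=[-2.3490]
Step 4: x=[3.5607] v=[-2.6937]
Step 5: x=[3.0150] v=[-2.7286]
Step 6: x=[2.5251] v=[-2.4497]
Step 7: x=[2.1473] v=[-1.8891]
Step 8: x=[1.9250] v=[-1.1113]
Step 9: x=[1.8839] v=[-0.2057]
Step 10: x=[2.0286] v=[0.7236]
First v>=0 after going negative at step 10, time=2.0000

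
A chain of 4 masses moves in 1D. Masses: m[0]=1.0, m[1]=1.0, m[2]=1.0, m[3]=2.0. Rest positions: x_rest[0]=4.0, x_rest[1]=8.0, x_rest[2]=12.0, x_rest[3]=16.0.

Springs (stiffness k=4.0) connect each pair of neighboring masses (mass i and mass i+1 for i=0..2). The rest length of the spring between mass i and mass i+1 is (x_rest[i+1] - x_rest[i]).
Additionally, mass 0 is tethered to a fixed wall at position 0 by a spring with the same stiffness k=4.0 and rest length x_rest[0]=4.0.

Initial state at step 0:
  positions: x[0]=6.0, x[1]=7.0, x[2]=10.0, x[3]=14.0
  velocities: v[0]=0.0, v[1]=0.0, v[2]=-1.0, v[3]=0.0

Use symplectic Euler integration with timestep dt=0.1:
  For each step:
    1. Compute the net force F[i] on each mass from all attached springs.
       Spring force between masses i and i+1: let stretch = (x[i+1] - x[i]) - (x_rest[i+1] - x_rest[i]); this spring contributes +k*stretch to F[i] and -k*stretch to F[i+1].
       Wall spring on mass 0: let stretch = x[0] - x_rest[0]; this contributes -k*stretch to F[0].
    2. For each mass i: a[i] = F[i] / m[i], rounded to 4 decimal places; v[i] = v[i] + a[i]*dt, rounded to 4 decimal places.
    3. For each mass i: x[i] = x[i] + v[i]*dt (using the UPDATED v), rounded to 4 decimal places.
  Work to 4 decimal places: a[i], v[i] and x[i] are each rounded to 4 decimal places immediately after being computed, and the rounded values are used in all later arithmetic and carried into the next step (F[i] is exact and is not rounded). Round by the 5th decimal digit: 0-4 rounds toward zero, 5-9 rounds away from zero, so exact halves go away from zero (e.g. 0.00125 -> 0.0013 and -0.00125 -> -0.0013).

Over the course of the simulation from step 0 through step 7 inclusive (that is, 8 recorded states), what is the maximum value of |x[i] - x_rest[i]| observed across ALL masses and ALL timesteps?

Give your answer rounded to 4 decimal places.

Step 0: x=[6.0000 7.0000 10.0000 14.0000] v=[0.0000 0.0000 -1.0000 0.0000]
Step 1: x=[5.8000 7.0800 9.9400 14.0000] v=[-2.0000 0.8000 -0.6000 0.0000]
Step 2: x=[5.4192 7.2232 9.9280 13.9988] v=[-3.8080 1.4320 -0.1200 -0.0120]
Step 3: x=[4.8938 7.4024 9.9706 13.9962] v=[-5.2541 1.7923 0.4264 -0.0262]
Step 4: x=[4.2730 7.5840 10.0715 13.9931] v=[-6.2082 1.8161 1.0094 -0.0313]
Step 5: x=[3.6137 7.7327 10.2298 13.9915] v=[-6.5930 1.4867 1.5830 -0.0156]
Step 6: x=[2.9746 7.8165 10.4387 13.9947] v=[-6.3909 0.8379 2.0888 0.0321]
Step 7: x=[2.4102 7.8115 10.6849 14.0068] v=[-5.6440 -0.0500 2.4623 0.1209]
Max displacement = 2.0720

Answer: 2.0720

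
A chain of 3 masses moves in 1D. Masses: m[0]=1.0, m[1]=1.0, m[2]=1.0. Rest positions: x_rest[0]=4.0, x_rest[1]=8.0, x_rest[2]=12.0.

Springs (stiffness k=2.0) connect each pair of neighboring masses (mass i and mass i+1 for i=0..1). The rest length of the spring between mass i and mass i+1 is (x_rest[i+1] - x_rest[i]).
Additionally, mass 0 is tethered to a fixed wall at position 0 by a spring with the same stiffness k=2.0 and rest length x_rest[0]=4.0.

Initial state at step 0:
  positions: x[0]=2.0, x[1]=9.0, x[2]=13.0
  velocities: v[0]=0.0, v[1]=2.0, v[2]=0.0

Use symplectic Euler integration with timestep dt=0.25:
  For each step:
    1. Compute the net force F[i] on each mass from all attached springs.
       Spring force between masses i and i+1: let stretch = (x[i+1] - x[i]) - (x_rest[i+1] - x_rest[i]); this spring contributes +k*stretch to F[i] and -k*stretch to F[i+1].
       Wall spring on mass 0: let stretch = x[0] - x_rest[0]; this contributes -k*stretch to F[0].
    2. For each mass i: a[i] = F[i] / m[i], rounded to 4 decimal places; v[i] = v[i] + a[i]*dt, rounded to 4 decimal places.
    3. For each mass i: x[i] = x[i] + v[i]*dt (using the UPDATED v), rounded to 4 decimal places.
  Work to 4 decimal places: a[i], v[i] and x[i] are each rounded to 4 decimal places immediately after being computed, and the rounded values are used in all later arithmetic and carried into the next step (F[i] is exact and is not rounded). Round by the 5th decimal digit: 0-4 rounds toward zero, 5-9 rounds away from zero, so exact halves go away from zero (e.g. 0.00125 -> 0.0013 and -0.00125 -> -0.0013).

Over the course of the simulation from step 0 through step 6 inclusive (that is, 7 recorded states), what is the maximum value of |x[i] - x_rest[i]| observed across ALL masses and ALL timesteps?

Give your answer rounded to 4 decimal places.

Step 0: x=[2.0000 9.0000 13.0000] v=[0.0000 2.0000 0.0000]
Step 1: x=[2.6250 9.1250 13.0000] v=[2.5000 0.5000 0.0000]
Step 2: x=[3.7344 8.9219 13.0156] v=[4.4375 -0.8125 0.0625]
Step 3: x=[5.0254 8.5821 13.0195] v=[5.1641 -1.3594 0.0157]
Step 4: x=[6.1329 8.3523 12.9688] v=[4.4298 -0.9191 -0.2030]
Step 5: x=[6.7512 8.4222 12.8410] v=[2.4731 0.2795 -0.5113]
Step 6: x=[6.7345 8.8356 12.6608] v=[-0.0670 1.6534 -0.7207]
Max displacement = 2.7512

Answer: 2.7512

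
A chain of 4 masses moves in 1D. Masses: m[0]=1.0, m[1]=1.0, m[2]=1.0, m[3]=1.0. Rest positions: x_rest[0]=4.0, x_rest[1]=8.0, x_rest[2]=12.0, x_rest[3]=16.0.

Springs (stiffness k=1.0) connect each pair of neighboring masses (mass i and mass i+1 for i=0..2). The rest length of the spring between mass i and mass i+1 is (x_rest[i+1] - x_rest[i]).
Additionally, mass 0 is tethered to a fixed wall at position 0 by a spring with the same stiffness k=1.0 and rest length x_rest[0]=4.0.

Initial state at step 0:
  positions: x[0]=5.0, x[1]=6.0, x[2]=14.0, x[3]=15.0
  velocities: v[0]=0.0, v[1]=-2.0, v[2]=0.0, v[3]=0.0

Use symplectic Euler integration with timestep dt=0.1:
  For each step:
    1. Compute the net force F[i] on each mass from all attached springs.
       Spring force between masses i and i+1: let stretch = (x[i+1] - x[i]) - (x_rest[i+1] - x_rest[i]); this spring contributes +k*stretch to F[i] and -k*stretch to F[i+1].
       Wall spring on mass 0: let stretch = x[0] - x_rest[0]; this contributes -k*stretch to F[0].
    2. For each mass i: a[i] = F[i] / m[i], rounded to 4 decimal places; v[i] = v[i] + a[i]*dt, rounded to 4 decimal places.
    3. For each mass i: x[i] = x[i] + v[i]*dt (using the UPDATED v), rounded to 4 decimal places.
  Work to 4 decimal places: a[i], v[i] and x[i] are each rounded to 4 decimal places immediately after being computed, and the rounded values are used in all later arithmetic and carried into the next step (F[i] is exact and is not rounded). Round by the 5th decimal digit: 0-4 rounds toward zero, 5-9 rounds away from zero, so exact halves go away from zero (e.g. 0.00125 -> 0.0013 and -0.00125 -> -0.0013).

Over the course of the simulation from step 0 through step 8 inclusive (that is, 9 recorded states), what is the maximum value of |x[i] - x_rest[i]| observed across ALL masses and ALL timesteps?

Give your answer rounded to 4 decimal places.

Step 0: x=[5.0000 6.0000 14.0000 15.0000] v=[0.0000 -2.0000 0.0000 0.0000]
Step 1: x=[4.9600 5.8700 13.9300 15.0300] v=[-0.4000 -1.3000 -0.7000 0.3000]
Step 2: x=[4.8795 5.8115 13.7904 15.0890] v=[-0.8050 -0.5850 -1.3960 0.5900]
Step 3: x=[4.7595 5.8235 13.5840 15.1750] v=[-1.1998 0.1197 -2.0640 0.8601]
Step 4: x=[4.6026 5.9024 13.3159 15.2851] v=[-1.5694 0.7894 -2.6810 1.1010]
Step 5: x=[4.4126 6.0425 12.9934 15.4155] v=[-1.8997 1.4008 -3.2254 1.3041]
Step 6: x=[4.1948 6.2358 12.6256 15.5617] v=[-2.1780 1.9329 -3.6783 1.4619]
Step 7: x=[3.9555 6.4726 12.2232 15.7185] v=[-2.3934 2.3678 -4.0237 1.5683]
Step 8: x=[3.7018 6.7417 11.7983 15.8804] v=[-2.5372 2.6912 -4.2492 1.6188]
Max displacement = 2.1885

Answer: 2.1885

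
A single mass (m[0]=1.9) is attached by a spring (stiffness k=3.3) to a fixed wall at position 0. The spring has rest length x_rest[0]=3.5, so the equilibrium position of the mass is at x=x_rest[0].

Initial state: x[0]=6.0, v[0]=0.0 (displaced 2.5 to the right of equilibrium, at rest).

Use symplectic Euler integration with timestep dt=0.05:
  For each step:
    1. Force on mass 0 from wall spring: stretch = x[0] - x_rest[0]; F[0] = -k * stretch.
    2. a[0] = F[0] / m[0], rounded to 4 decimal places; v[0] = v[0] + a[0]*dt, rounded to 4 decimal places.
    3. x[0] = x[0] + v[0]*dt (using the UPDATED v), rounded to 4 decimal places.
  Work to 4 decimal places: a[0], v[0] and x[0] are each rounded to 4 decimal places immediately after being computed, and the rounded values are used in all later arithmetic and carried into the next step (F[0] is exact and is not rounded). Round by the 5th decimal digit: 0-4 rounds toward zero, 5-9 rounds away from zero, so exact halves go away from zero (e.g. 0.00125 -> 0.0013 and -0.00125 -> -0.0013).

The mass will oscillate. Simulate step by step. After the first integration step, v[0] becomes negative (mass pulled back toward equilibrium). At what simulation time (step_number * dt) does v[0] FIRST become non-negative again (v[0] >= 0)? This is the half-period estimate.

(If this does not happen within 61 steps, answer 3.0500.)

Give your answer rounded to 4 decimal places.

Step 0: x=[6.0000] v=[0.0000]
Step 1: x=[5.9891] v=[-0.2171]
Step 2: x=[5.9674] v=[-0.4333]
Step 3: x=[5.9350] v=[-0.6476]
Step 4: x=[5.8920] v=[-0.8591]
Step 5: x=[5.8387] v=[-1.0668]
Step 6: x=[5.7752] v=[-1.2699]
Step 7: x=[5.7018] v=[-1.4675]
Step 8: x=[5.6189] v=[-1.6587]
Step 9: x=[5.5268] v=[-1.8427]
Step 10: x=[5.4259] v=[-2.0187]
Step 11: x=[5.3166] v=[-2.1860]
Step 12: x=[5.1994] v=[-2.3438]
Step 13: x=[5.0748] v=[-2.4914]
Step 14: x=[4.9434] v=[-2.6282]
Step 15: x=[4.8057] v=[-2.7536]
Step 16: x=[4.6624] v=[-2.8670]
Step 17: x=[4.5140] v=[-2.9679]
Step 18: x=[4.3612] v=[-3.0560]
Step 19: x=[4.2047] v=[-3.1308]
Step 20: x=[4.0451] v=[-3.1920]
Step 21: x=[3.8831] v=[-3.2393]
Step 22: x=[3.7195] v=[-3.2726]
Step 23: x=[3.5549] v=[-3.2917]
Step 24: x=[3.3901] v=[-3.2965]
Step 25: x=[3.2258] v=[-3.2870]
Step 26: x=[3.0626] v=[-3.2632]
Step 27: x=[2.9013] v=[-3.2252]
Step 28: x=[2.7426] v=[-3.1732]
Step 29: x=[2.5872] v=[-3.1074]
Step 30: x=[2.4358] v=[-3.0281]
Step 31: x=[2.2890] v=[-2.9357]
Step 32: x=[2.1475] v=[-2.8305]
Step 33: x=[2.0119] v=[-2.7130]
Step 34: x=[1.8827] v=[-2.5838]
Step 35: x=[1.7605] v=[-2.4434]
Step 36: x=[1.6459] v=[-2.2923]
Step 37: x=[1.5393] v=[-2.1313]
Step 38: x=[1.4413] v=[-1.9610]
Step 39: x=[1.3522] v=[-1.7822]
Step 40: x=[1.2724] v=[-1.5957]
Step 41: x=[1.2023] v=[-1.4023]
Step 42: x=[1.1422] v=[-1.2028]
Step 43: x=[1.0923] v=[-0.9980]
Step 44: x=[1.0529] v=[-0.7889]
Step 45: x=[1.0241] v=[-0.5764]
Step 46: x=[1.0060] v=[-0.3614]
Step 47: x=[0.9988] v=[-0.1448]
Step 48: x=[1.0024] v=[0.0724]
First v>=0 after going negative at step 48, time=2.4000

Answer: 2.4000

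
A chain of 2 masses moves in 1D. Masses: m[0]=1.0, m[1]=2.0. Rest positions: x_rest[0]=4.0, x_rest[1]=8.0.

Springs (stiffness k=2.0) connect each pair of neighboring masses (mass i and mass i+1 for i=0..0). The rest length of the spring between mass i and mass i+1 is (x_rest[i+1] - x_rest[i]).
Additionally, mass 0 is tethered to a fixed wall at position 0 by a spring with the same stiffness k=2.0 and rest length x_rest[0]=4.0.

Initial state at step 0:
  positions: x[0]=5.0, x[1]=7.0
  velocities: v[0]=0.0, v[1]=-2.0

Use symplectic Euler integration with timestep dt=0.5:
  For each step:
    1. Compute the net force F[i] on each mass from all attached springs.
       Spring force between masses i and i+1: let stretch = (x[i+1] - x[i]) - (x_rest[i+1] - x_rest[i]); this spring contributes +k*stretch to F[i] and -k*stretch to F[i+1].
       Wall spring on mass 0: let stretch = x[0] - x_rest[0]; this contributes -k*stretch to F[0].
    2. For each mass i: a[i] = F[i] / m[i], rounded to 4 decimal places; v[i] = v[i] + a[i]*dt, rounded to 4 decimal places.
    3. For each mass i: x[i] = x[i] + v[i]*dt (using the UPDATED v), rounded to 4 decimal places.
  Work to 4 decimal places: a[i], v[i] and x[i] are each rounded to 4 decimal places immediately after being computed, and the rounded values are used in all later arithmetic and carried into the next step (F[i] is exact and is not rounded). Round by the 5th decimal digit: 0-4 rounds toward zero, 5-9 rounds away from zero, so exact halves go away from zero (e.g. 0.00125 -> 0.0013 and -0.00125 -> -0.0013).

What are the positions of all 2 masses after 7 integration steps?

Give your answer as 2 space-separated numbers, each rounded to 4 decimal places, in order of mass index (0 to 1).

Step 0: x=[5.0000 7.0000] v=[0.0000 -2.0000]
Step 1: x=[3.5000 6.5000] v=[-3.0000 -1.0000]
Step 2: x=[1.7500 6.2500] v=[-3.5000 -0.5000]
Step 3: x=[1.3750 5.8750] v=[-0.7500 -0.7500]
Step 4: x=[2.5625 5.3750] v=[2.3750 -1.0000]
Step 5: x=[3.8750 5.1719] v=[2.6250 -0.4063]
Step 6: x=[3.8985 5.6446] v=[0.0469 0.9453]
Step 7: x=[2.8458 6.6808] v=[-2.1055 2.0723]

Answer: 2.8458 6.6808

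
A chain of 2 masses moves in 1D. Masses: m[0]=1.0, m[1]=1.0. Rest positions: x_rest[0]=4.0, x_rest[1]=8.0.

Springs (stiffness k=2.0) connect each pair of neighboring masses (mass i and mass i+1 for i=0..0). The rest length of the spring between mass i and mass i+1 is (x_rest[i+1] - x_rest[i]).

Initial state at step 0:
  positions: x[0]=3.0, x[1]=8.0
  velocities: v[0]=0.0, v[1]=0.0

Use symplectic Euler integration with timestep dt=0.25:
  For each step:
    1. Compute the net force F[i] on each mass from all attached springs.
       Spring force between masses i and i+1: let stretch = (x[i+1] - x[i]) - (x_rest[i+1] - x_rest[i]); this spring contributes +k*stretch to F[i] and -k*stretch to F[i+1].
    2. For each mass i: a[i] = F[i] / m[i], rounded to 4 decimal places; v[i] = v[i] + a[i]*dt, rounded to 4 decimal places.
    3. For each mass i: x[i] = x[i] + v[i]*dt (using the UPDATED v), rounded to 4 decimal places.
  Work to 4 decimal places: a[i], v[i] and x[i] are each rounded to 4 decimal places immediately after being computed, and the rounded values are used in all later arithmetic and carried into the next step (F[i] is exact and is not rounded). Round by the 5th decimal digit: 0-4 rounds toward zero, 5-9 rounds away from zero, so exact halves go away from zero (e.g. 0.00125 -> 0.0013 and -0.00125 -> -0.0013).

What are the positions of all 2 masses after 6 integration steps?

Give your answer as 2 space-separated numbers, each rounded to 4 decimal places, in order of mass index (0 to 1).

Answer: 4.0113 6.9890

Derivation:
Step 0: x=[3.0000 8.0000] v=[0.0000 0.0000]
Step 1: x=[3.1250 7.8750] v=[0.5000 -0.5000]
Step 2: x=[3.3438 7.6563] v=[0.8750 -0.8750]
Step 3: x=[3.6016 7.3985] v=[1.0313 -1.0313]
Step 4: x=[3.8341 7.1661] v=[0.9298 -0.9298]
Step 5: x=[3.9831 7.0172] v=[0.5958 -0.5958]
Step 6: x=[4.0113 6.9890] v=[0.1129 -0.1129]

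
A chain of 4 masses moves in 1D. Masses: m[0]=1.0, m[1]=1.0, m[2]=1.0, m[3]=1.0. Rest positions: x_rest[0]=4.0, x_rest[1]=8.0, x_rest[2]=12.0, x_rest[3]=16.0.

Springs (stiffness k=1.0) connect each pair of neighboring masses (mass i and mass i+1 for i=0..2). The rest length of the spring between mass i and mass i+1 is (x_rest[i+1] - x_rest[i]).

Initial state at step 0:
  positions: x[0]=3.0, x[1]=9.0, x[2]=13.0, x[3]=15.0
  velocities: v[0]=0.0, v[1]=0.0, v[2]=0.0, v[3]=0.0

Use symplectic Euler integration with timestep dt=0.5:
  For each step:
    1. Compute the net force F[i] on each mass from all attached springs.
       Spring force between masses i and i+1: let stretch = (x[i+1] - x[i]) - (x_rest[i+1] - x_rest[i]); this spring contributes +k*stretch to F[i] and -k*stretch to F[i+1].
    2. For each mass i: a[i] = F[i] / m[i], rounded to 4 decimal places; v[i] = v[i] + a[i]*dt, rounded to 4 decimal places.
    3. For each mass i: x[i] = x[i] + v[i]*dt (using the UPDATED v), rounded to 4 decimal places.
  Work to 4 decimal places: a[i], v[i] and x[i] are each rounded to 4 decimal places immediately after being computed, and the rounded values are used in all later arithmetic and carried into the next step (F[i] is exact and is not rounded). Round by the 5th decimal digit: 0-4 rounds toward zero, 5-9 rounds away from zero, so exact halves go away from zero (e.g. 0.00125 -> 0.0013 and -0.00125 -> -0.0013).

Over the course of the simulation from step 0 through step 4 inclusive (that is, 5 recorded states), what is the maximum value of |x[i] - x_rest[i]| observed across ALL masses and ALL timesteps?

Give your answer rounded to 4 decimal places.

Answer: 1.0625

Derivation:
Step 0: x=[3.0000 9.0000 13.0000 15.0000] v=[0.0000 0.0000 0.0000 0.0000]
Step 1: x=[3.5000 8.5000 12.5000 15.5000] v=[1.0000 -1.0000 -1.0000 1.0000]
Step 2: x=[4.2500 7.7500 11.7500 16.2500] v=[1.5000 -1.5000 -1.5000 1.5000]
Step 3: x=[4.8750 7.1250 11.1250 16.8750] v=[1.2500 -1.2500 -1.2500 1.2500]
Step 4: x=[5.0625 6.9375 10.9375 17.0625] v=[0.3750 -0.3750 -0.3750 0.3750]
Max displacement = 1.0625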